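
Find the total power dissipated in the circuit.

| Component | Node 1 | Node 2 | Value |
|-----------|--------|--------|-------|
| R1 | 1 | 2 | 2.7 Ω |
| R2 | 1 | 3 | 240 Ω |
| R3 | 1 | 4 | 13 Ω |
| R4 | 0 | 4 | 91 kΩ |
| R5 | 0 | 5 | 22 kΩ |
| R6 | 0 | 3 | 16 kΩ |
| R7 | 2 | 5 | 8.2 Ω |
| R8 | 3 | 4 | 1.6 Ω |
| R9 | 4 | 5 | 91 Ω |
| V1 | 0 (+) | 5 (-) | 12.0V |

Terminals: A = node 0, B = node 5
Nodal analysis, taking node 5 as the 0 V reference.
Source V1 fixes V_0 = 12 V.
KCL at each unknown node (sum of currents leaving = 0; resistances in Ω):
  Node 1: (V_1 - V_2)/2.7 + (V_1 - V_3)/240 + (V_1 - V_4)/13 = 0
  Node 2: (V_2 - V_1)/2.7 + (V_2 - 0)/8.2 = 0
  Node 3: (V_3 - V_1)/240 + (V_3 - 12)/16000 + (V_3 - V_4)/1.6 = 0
  Node 4: (V_4 - V_1)/13 + (V_4 - 12)/91000 + (V_4 - V_3)/1.6 + (V_4 - 0)/91 = 0
Collecting terms (coefficients in siemens):
  0.4515·V_1 - 0.3704·V_2 - 0.004167·V_3 - 0.07692·V_4 = 0
  0.4923·V_2 - 0.3704·V_1 = 0
  0.6292·V_3 - 0.004167·V_1 - 0.625·V_4 = 0.00075
  0.7129·V_4 - 0.07692·V_1 - 0.625·V_3 = 0.0001319
Solving these 4 simultaneous equations (Gaussian elimination) gives:
  V_1 = 0.007652 V, V_2 = 0.005757 V, V_3 = 0.01738 V, V_4 = 0.01625 V
Power in each resistor, P = (ΔV)²/R:
  P_R1 = (0.007652 - 0.005757)²/2.7 = 0.000001331 W
  P_R2 = (0.007652 - 0.01738)²/240 = 0.0000003947 W
  P_R3 = (0.007652 - 0.01625)²/13 = 0.000005688 W
  P_R4 = (12 - 0.01625)²/91000 = 0.001578 W
  P_R5 = (12 - 0)²/22000 = 0.006545 W
  P_R6 = (12 - 0.01738)²/16000 = 0.008974 W
  P_R7 = (0.005757 - 0)²/8.2 = 0.000004041 W
  P_R8 = (0.01738 - 0.01625)²/1.6 = 0.0000008028 W
  P_R9 = (0.01625 - 0)²/91 = 0.000002902 W
P_total = P_R1 + P_R2 + P_R3 + P_R4 + P_R5 + P_R6 + P_R7 + P_R8 + P_R9 = 0.01711 W

Final answer: 0.01711 W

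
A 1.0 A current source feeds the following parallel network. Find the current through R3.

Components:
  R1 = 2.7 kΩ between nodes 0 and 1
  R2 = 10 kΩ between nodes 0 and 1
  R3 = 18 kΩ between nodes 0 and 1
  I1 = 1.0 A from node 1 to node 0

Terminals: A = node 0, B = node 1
All resistors sit directly between nodes 0 and 1, so they are in parallel and share one voltage V; the full source current 1 A splits among them.
1/R_par = 1/2700 + 1/10000 + 1/18000 = 0.0005259 S  =>  R_par = 1901 Ω
V = I × R_par = 1 × 1901 = 1901 V
I_R3 = V/R3 = 1901/18000 = 0.1056 A

Final answer: 0.1056 A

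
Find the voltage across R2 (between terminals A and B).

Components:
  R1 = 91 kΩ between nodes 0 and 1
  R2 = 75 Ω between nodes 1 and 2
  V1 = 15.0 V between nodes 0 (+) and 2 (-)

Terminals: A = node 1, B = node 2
R1 and R2 are in series across V1 (node 0 → node 1 → node 2), and the output A–B is taken across R2, so this is a voltage divider.
Series current: I = V1/(R1 + R2) = 15/(91000 + 75) = 15/91080 = 0.0001647 A
V_R2 = I × R2 = V1 × R2/(R1 + R2) = 15 × 75/91080 = 0.01235 V

Final answer: 0.01235 V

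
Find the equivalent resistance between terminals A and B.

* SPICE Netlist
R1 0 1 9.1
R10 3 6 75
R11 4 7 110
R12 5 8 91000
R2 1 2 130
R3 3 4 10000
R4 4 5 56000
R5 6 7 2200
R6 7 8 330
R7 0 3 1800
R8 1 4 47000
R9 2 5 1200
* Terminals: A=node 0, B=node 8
The network is not a plain series/parallel combination. Inject a 1 A test current into terminal A (node 0) and return it from terminal B (node 8); then R_eq = V_A / (1 A).
Nodal analysis, taking node 8 as the 0 V reference.
Current source I_test pushes 1 A into node 0 and draws it out of node 8.
KCL at each unknown node (sum of currents leaving = 0; resistances in Ω):
  Node 0: (V_0 - V_1)/9.1 + (V_0 - V_3)/1800 - 1 = 0
  Node 1: (V_1 - V_0)/9.1 + (V_1 - V_2)/130 + (V_1 - V_4)/47000 = 0
  Node 2: (V_2 - V_1)/130 + (V_2 - V_5)/1200 = 0
  Node 3: (V_3 - V_0)/1800 + (V_3 - V_4)/10000 + (V_3 - V_6)/75 = 0
  Node 4: (V_4 - V_1)/47000 + (V_4 - V_3)/10000 + (V_4 - V_5)/56000 + (V_4 - V_7)/110 = 0
  Node 5: (V_5 - V_2)/1200 + (V_5 - V_4)/56000 + (V_5 - 0)/91000 = 0
  Node 6: (V_6 - V_3)/75 + (V_6 - V_7)/2200 = 0
  Node 7: (V_7 - V_4)/110 + (V_7 - V_6)/2200 + (V_7 - 0)/330 = 0
Collecting terms (coefficients in siemens):
  0.1104·V_0 - 0.1099·V_1 - 0.0005556·V_3 = 1
  0.1176·V_1 - 0.1099·V_0 - 0.007692·V_2 - 0.00002128·V_4 = 0
  0.008526·V_2 - 0.007692·V_1 - 0.0008333·V_5 = 0
  0.01399·V_3 - 0.0005556·V_0 - 0.0001·V_4 - 0.01333·V_6 = 0
  0.00923·V_4 - 0.00002128·V_1 - 0.0001·V_3 - 0.00001786·V_5 - 0.009091·V_7 = 0
  0.0008622·V_5 - 0.0008333·V_2 - 0.00001786·V_4 = 0
  0.01379·V_6 - 0.01333·V_3 - 0.0004545·V_7 = 0
  0.01258·V_7 - 0.009091·V_4 - 0.0004545·V_6 = 0
Solving these 8 simultaneous equations (Gaussian elimination) gives:
  V_0 = 3414 V, V_1 = 3413 V, V_2 = 3401 V, V_3 = 1891 V
  V_4 = 348 V, V_5 = 3295 V, V_6 = 1840 V, V_7 = 318.1 V
R_eq = V_0 / 1 A = 3414 Ω = 3.414 kΩ

Final answer: 3.414 kΩ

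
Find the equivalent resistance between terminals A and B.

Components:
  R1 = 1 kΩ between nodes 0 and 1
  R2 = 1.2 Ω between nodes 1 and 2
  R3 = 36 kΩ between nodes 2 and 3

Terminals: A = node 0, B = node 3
Reduce the network between node 0 (A) and node 3 (B) by series/parallel combination:
  Rs1 = R1 + R2 (series, joined only at node 1) = 1000 + 1.2 = 1001 Ω
  Rs2 = R3 + Rs1 (series, joined only at node 2) = 36000 + 1001 = 37000 Ω
R_eq = 37 kΩ

Final answer: 37 kΩ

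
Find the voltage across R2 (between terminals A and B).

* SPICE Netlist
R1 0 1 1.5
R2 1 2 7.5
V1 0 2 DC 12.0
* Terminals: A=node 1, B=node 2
R1 and R2 are in series across V1 (node 0 → node 1 → node 2), and the output A–B is taken across R2, so this is a voltage divider.
Series current: I = V1/(R1 + R2) = 12/(1.5 + 7.5) = 12/9 = 1.333 A
V_R2 = I × R2 = V1 × R2/(R1 + R2) = 12 × 7.5/9 = 10 V

Final answer: 10 V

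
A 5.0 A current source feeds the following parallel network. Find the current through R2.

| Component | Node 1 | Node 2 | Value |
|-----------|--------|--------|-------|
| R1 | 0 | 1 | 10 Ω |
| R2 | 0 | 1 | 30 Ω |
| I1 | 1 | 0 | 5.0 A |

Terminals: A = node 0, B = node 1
All resistors sit directly between nodes 0 and 1, so they are in parallel and share one voltage V; the full source current 5 A splits among them.
1/R_par = 1/10 + 1/30 = 0.1333 S  =>  R_par = 7.5 Ω
V = I × R_par = 5 × 7.5 = 37.5 V
I_R2 = V/R2 = 37.5/30 = 1.25 A

Final answer: 1.25 A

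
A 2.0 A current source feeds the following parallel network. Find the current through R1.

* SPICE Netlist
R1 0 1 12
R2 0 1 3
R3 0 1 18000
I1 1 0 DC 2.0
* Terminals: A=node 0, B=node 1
All resistors sit directly between nodes 0 and 1, so they are in parallel and share one voltage V; the full source current 2 A splits among them.
1/R_par = 1/12 + 1/3 + 1/18000 = 0.4167 S  =>  R_par = 2.4 Ω
V = I × R_par = 2 × 2.4 = 4.799 V
I_R1 = V/R1 = 4.799/12 = 0.3999 A

Final answer: 0.3999 A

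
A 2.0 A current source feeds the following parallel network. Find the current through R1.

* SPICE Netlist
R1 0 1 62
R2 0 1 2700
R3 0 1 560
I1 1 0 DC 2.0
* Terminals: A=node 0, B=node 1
All resistors sit directly between nodes 0 and 1, so they are in parallel and share one voltage V; the full source current 2 A splits among them.
1/R_par = 1/62 + 1/2700 + 1/560 = 0.01829 S  =>  R_par = 54.69 Ω
V = I × R_par = 2 × 54.69 = 109.4 V
I_R1 = V/R1 = 109.4/62 = 1.764 A

Final answer: 1.764 A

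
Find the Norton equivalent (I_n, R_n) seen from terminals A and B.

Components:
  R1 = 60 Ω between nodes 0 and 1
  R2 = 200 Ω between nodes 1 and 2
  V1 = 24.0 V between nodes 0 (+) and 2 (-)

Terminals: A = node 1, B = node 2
Find the Thévenin equivalent first; then I_n = V_th/R_th and R_n = R_th.
Step 1 — V_th is the open-circuit voltage V_A - V_B (nothing connected across the terminals).
Nodal analysis, taking node 2 as the 0 V reference.
Source V1 fixes V_0 = 24 V.
KCL at each unknown node (sum of currents leaving = 0; resistances in Ω):
  Node 1: (V_1 - 24)/60 + (V_1 - 0)/200 = 0
Collecting terms: 0.02167 × V_1 = 0.4  =>  V_1 = 18.46 V
V_th = V_1 - V_2 = 18.46 - 0 = 18.46 V
Step 2 — R_th: zero the source — replace V1 by a short circuit (node 2 merges into node 0) — and find the resistance seen between A (node 1) and B (node 0).
Reduce the network between node 1 (A) and node 0 (B) by series/parallel combination:
  Rp1 = R1 ‖ R2 (parallel, both between nodes 0 and 1) = 1/(1/60 + 1/200) = 46.15 Ω
R_th = 46.15 Ω
I_n = V_th/R_th = 18.46/46.15 = 0.4 A, and R_n = R_th = 46.15 Ω

Final answer: I_n = 0.4 A, R_n = 46.15 Ω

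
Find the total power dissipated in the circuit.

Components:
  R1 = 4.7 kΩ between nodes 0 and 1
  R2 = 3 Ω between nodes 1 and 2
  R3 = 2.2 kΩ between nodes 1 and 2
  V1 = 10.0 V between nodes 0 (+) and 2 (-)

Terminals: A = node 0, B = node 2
Nodal analysis, taking node 2 as the 0 V reference.
Source V1 fixes V_0 = 10 V.
KCL at each unknown node (sum of currents leaving = 0; resistances in Ω):
  Node 1: (V_1 - 10)/4700 + (V_1 - 0)/3 + (V_1 - 0)/2200 = 0
Collecting terms: 0.334 × V_1 = 0.002128  =>  V_1 = 0.00637 V
Power in each resistor, P = (ΔV)²/R:
  P_R1 = (10 - 0.00637)²/4700 = 0.02125 W
  P_R2 = (0.00637 - 0)²/3 = 0.00001353 W
  P_R3 = (0.00637 - 0)²/2200 = 0.00000001845 W
P_total = P_R1 + P_R2 + P_R3 = 0.02126 W

Final answer: 0.02126 W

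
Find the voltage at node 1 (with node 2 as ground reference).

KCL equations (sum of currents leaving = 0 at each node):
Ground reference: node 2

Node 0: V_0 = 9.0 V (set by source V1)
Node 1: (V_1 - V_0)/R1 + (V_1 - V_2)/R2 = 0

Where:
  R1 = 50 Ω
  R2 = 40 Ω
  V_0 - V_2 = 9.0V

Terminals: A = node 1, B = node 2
Nodal analysis, taking node 2 as the 0 V reference.
Source V1 fixes V_0 = 9 V.
KCL at each unknown node (sum of currents leaving = 0; resistances in Ω):
  Node 1: (V_1 - 9)/50 + (V_1 - 0)/40 = 0
Collecting terms: 0.045 × V_1 = 0.18  =>  V_1 = 4 V
The requested potential is V_1 = 4 V.

Final answer: V_1 = 4 V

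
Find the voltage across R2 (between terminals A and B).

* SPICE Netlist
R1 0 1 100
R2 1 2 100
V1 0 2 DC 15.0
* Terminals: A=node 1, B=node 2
R1 and R2 are in series across V1 (node 0 → node 1 → node 2), and the output A–B is taken across R2, so this is a voltage divider.
Series current: I = V1/(R1 + R2) = 15/(100 + 100) = 15/200 = 0.075 A
V_R2 = I × R2 = V1 × R2/(R1 + R2) = 15 × 100/200 = 7.5 V

Final answer: 7.5 V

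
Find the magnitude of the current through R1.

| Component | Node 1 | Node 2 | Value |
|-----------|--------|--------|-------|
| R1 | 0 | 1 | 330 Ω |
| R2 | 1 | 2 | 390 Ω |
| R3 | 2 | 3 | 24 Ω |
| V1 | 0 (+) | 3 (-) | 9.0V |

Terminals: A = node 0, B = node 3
Nodal analysis, taking node 3 as the 0 V reference.
Source V1 fixes V_0 = 9 V.
KCL at each unknown node (sum of currents leaving = 0; resistances in Ω):
  Node 1: (V_1 - 9)/330 + (V_1 - V_2)/390 = 0
  Node 2: (V_2 - V_1)/390 + (V_2 - 0)/24 = 0
Collecting terms (coefficients in siemens):
  0.005594·V_1 - 0.002564·V_2 = 0.02727
  0.04423·V_2 - 0.002564·V_1 = 0
Determinant D = (0.005594)(0.04423) - (-0.002564)(-0.002564) = 0.0002409
V_1 = [(0.02727)(0.04423) - (-0.002564)(0)]/D = 5.008 V
V_2 = [(0.005594)(0) - (0.02727)(-0.002564)]/D = 0.2903 V
I_R1 = (V_0 - V_1)/R1 = (9 - 5.008)/330 = 0.0121 A
|I_R1| = 0.0121 A

Final answer: |I_R1| = 0.0121 A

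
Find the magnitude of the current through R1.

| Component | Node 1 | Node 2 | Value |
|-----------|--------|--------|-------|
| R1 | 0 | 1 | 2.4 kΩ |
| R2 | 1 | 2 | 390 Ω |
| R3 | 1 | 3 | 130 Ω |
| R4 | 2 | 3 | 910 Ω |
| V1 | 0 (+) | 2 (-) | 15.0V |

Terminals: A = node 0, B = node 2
Nodal analysis, taking node 2 as the 0 V reference.
Source V1 fixes V_0 = 15 V.
KCL at each unknown node (sum of currents leaving = 0; resistances in Ω):
  Node 1: (V_1 - 15)/2400 + (V_1 - 0)/390 + (V_1 - V_3)/130 = 0
  Node 3: (V_3 - V_1)/130 + (V_3 - 0)/910 = 0
Collecting terms (coefficients in siemens):
  0.01067·V_1 - 0.007692·V_3 = 0.00625
  0.008791·V_3 - 0.007692·V_1 = 0
Determinant D = (0.01067)(0.008791) - (-0.007692)(-0.007692) = 0.00003466
V_1 = [(0.00625)(0.008791) - (-0.007692)(0)]/D = 1.585 V
V_3 = [(0.01067)(0) - (0.00625)(-0.007692)]/D = 1.387 V
I_R1 = (V_0 - V_1)/R1 = (15 - 1.585)/2400 = 0.005589 A
|I_R1| = 0.005589 A

Final answer: |I_R1| = 0.005589 A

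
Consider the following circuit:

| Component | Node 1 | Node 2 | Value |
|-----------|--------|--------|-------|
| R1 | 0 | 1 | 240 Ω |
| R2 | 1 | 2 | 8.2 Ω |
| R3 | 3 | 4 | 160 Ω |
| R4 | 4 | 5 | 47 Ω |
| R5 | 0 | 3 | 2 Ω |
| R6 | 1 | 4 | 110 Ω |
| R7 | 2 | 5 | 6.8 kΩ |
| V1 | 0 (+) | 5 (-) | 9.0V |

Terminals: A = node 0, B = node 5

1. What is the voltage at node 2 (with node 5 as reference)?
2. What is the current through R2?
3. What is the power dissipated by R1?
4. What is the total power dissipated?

Nodal analysis, taking node 5 as the 0 V reference.
Source V1 fixes V_0 = 9 V.
KCL at each unknown node (sum of currents leaving = 0; resistances in Ω):
  Node 1: (V_1 - 9)/240 + (V_1 - V_2)/8.2 + (V_1 - V_4)/110 = 0
  Node 2: (V_2 - V_1)/8.2 + (V_2 - 0)/6800 = 0
  Node 3: (V_3 - V_4)/160 + (V_3 - 9)/2 = 0
  Node 4: (V_4 - V_3)/160 + (V_4 - 0)/47 + (V_4 - V_1)/110 = 0
Collecting terms (coefficients in siemens):
  0.1352·V_1 - 0.122·V_2 - 0.009091·V_4 = 0.0375
  0.1221·V_2 - 0.122·V_1 = 0
  0.5062·V_3 - 0.00625·V_4 = 4.5
  0.03662·V_4 - 0.009091·V_1 - 0.00625·V_3 = 0
Solving these 4 simultaneous equations (Gaussian elimination) gives:
  V_1 = 4.606 V, V_2 = 4.6 V, V_3 = 8.922 V, V_4 = 2.666 V
Part 1:
  Read off the nodal solution: V_2 = 4.6 V
Part 2:
  I_R2 = (V_1 - V_2)/R2 = (4.606 - 4.6)/8.2 = 0.0006765 A
  Magnitude: I_R2 = 0.0006765 A
Part 3:
  I_R1 = (V_0 - V_1)/R1 = (9 - 4.606)/240 = 0.01831 A
  P_R1 = I_R1² × R1 = (0.01831)² × 240 = 0.08045 W
Part 4:
  Power in each resistor, P = (ΔV)²/R:
    P_R1 = (9 - 4.606)²/240 = 0.08045 W
    P_R2 = (4.606 - 4.6)²/8.2 = 0.000003753 W
    P_R3 = (8.922 - 2.666)²/160 = 0.2446 W
    P_R4 = (2.666 - 0)²/47 = 0.1513 W
    P_R5 = (9 - 8.922)²/2 = 0.003057 W
    P_R6 = (4.606 - 2.666)²/110 = 0.0342 W
    P_R7 = (4.6 - 0)²/6800 = 0.003112 W
  P_total = P_R1 + P_R2 + P_R3 + P_R4 + P_R5 + P_R6 + P_R7 = 0.5167 W

Final answers:
1. V_2 = 4.6 V
2. I_R2 = 0.0006765 A
3. P_R1 = 0.08045 W
4. P_total = 0.5167 W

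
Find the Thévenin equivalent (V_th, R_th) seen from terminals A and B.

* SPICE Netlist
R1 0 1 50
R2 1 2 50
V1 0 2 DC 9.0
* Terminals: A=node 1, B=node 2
Step 1 — V_th is the open-circuit voltage V_A - V_B (nothing connected across the terminals).
Nodal analysis, taking node 2 as the 0 V reference.
Source V1 fixes V_0 = 9 V.
KCL at each unknown node (sum of currents leaving = 0; resistances in Ω):
  Node 1: (V_1 - 9)/50 + (V_1 - 0)/50 = 0
Collecting terms: 0.04 × V_1 = 0.18  =>  V_1 = 4.5 V
V_th = V_1 - V_2 = 4.5 - 0 = 4.5 V
Step 2 — R_th: zero the source — replace V1 by a short circuit (node 2 merges into node 0) — and find the resistance seen between A (node 1) and B (node 0).
Reduce the network between node 1 (A) and node 0 (B) by series/parallel combination:
  Rp1 = R1 ‖ R2 (parallel, both between nodes 0 and 1) = 1/(1/50 + 1/50) = 25 Ω
R_th = 25 Ω

Final answer: V_th = 4.5 V, R_th = 25 Ω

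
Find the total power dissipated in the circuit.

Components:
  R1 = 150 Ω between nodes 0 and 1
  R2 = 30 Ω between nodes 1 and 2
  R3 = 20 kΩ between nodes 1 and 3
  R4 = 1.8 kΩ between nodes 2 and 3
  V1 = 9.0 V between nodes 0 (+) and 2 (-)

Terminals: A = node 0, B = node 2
Nodal analysis, taking node 2 as the 0 V reference.
Source V1 fixes V_0 = 9 V.
KCL at each unknown node (sum of currents leaving = 0; resistances in Ω):
  Node 1: (V_1 - 9)/150 + (V_1 - 0)/30 + (V_1 - V_3)/20000 = 0
  Node 3: (V_3 - V_1)/20000 + (V_3 - 0)/1800 = 0
Collecting terms (coefficients in siemens):
  0.04005·V_1 - 0.00005·V_3 = 0.06
  0.0006056·V_3 - 0.00005·V_1 = 0
Determinant D = (0.04005)(0.0006056) - (-0.00005)(-0.00005) = 0.00002425
V_1 = [(0.06)(0.0006056) - (-0.00005)(0)]/D = 1.498 V
V_3 = [(0.04005)(0) - (0.06)(-0.00005)]/D = 0.1237 V
Power in each resistor, P = (ΔV)²/R:
  P_R1 = (9 - 1.498)²/150 = 0.3752 W
  P_R2 = (1.498 - 0)²/30 = 0.07483 W
  P_R3 = (1.498 - 0.1237)²/20000 = 0.00009447 W
  P_R4 = (0 - 0.1237)²/1800 = 0.000008502 W
P_total = P_R1 + P_R2 + P_R3 + P_R4 = 0.4501 W

Final answer: 0.4501 W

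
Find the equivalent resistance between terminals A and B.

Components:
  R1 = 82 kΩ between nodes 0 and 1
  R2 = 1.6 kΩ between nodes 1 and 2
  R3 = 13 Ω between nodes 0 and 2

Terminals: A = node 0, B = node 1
Reduce the network between node 0 (A) and node 1 (B) by series/parallel combination:
  Rs1 = R3 + R2 (series, joined only at node 2) = 13 + 1600 = 1613 Ω
  Rp1 = R1 ‖ Rs1 (parallel, both between nodes 0 and 1) = 1/(1/82000 + 1/1613) = 1582 Ω
R_eq = 1.582 kΩ

Final answer: 1.582 kΩ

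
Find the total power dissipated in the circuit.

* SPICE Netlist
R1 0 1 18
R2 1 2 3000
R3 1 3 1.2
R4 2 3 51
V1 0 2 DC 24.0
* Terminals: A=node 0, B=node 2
Nodal analysis, taking node 2 as the 0 V reference.
Source V1 fixes V_0 = 24 V.
KCL at each unknown node (sum of currents leaving = 0; resistances in Ω):
  Node 1: (V_1 - 24)/18 + (V_1 - 0)/3000 + (V_1 - V_3)/1.2 = 0
  Node 3: (V_3 - V_1)/1.2 + (V_3 - 0)/51 = 0
Collecting terms (coefficients in siemens):
  0.8892·V_1 - 0.8333·V_3 = 1.333
  0.8529·V_3 - 0.8333·V_1 = 0
Determinant D = (0.8892)(0.8529) - (-0.8333)(-0.8333) = 0.06401
V_1 = [(1.333)(0.8529) - (-0.8333)(0)]/D = 17.77 V
V_3 = [(0.8892)(0) - (1.333)(-0.8333)]/D = 17.36 V
Power in each resistor, P = (ΔV)²/R:
  P_R1 = (24 - 17.77)²/18 = 2.158 W
  P_R2 = (17.77 - 0)²/3000 = 0.1052 W
  P_R3 = (17.77 - 17.36)²/1.2 = 0.139 W
  P_R4 = (0 - 17.36)²/51 = 5.908 W
P_total = P_R1 + P_R2 + P_R3 + P_R4 = 8.311 W

Final answer: 8.311 W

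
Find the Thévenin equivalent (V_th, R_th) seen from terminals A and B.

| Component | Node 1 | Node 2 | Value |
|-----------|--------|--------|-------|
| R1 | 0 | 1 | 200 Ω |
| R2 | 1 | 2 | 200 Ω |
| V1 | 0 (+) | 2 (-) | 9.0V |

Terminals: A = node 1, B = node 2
Step 1 — V_th is the open-circuit voltage V_A - V_B (nothing connected across the terminals).
Nodal analysis, taking node 2 as the 0 V reference.
Source V1 fixes V_0 = 9 V.
KCL at each unknown node (sum of currents leaving = 0; resistances in Ω):
  Node 1: (V_1 - 9)/200 + (V_1 - 0)/200 = 0
Collecting terms: 0.01 × V_1 = 0.045  =>  V_1 = 4.5 V
V_th = V_1 - V_2 = 4.5 - 0 = 4.5 V
Step 2 — R_th: zero the source — replace V1 by a short circuit (node 2 merges into node 0) — and find the resistance seen between A (node 1) and B (node 0).
Reduce the network between node 1 (A) and node 0 (B) by series/parallel combination:
  Rp1 = R1 ‖ R2 (parallel, both between nodes 0 and 1) = 1/(1/200 + 1/200) = 100 Ω
R_th = 100 Ω

Final answer: V_th = 4.5 V, R_th = 100 Ω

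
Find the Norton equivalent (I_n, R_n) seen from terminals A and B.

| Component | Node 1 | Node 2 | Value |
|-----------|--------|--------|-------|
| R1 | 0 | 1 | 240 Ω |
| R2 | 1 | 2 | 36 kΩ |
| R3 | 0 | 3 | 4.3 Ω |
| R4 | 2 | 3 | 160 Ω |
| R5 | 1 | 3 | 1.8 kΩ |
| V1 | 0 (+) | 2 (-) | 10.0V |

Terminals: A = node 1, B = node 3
Find the Thévenin equivalent first; then I_n = V_th/R_th and R_n = R_th.
Step 1 — V_th is the open-circuit voltage V_A - V_B (nothing connected across the terminals).
Nodal analysis, taking node 2 as the 0 V reference.
Source V1 fixes V_0 = 10 V.
KCL at each unknown node (sum of currents leaving = 0; resistances in Ω):
  Node 1: (V_1 - 10)/240 + (V_1 - 0)/36000 + (V_1 - V_3)/1800 = 0
  Node 3: (V_3 - 10)/4.3 + (V_3 - 0)/160 + (V_3 - V_1)/1800 = 0
Collecting terms (coefficients in siemens):
  0.00475·V_1 - 0.0005556·V_3 = 0.04167
  0.2394·V_3 - 0.0005556·V_1 = 2.326
Determinant D = (0.00475)(0.2394) - (-0.0005556)(-0.0005556) = 0.001137
V_1 = [(0.04167)(0.2394) - (-0.0005556)(2.326)]/D = 9.911 V
V_3 = [(0.00475)(2.326) - (0.04167)(-0.0005556)]/D = 9.739 V
V_th = V_1 - V_3 = 9.911 - 9.739 = 0.1723 V
Step 2 — R_th: zero the source — replace V1 by a short circuit (node 2 merges into node 0) — and find the resistance seen between A (node 1) and B (node 3).
Reduce the network between node 1 (A) and node 3 (B) by series/parallel combination:
  Rp1 = R1 ‖ R2 (parallel, both between nodes 0 and 1) = 1/(1/240 + 1/36000) = 238.4 Ω
  Rp2 = R3 ‖ R4 (parallel, both between nodes 0 and 3) = 1/(1/4.3 + 1/160) = 4.187 Ω
  Rs1 = Rp1 + Rp2 (series, joined only at node 0) = 238.4 + 4.187 = 242.6 Ω
  Rp3 = R5 ‖ Rs1 (parallel, both between nodes 1 and 3) = 1/(1/1800 + 1/242.6) = 213.8 Ω
R_th = 213.8 Ω
I_n = V_th/R_th = 0.1723/213.8 = 0.0008058 A, and R_n = R_th = 213.8 Ω

Final answer: I_n = 0.0008058 A, R_n = 213.8 Ω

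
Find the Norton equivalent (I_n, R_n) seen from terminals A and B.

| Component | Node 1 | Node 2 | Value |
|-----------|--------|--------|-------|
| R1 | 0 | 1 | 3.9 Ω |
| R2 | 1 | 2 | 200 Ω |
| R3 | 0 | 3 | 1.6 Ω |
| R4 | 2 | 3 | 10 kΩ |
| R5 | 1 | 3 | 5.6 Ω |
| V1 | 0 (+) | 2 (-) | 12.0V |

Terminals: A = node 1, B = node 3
Find the Thévenin equivalent first; then I_n = V_th/R_th and R_n = R_th.
Step 1 — V_th is the open-circuit voltage V_A - V_B (nothing connected across the terminals).
Nodal analysis, taking node 2 as the 0 V reference.
Source V1 fixes V_0 = 12 V.
KCL at each unknown node (sum of currents leaving = 0; resistances in Ω):
  Node 1: (V_1 - 12)/3.9 + (V_1 - 0)/200 + (V_1 - V_3)/5.6 = 0
  Node 3: (V_3 - 12)/1.6 + (V_3 - 0)/10000 + (V_3 - V_1)/5.6 = 0
Collecting terms (coefficients in siemens):
  0.44·V_1 - 0.1786·V_3 = 3.077
  0.8037·V_3 - 0.1786·V_1 = 7.5
Determinant D = (0.44)(0.8037) - (-0.1786)(-0.1786) = 0.3217
V_1 = [(3.077)(0.8037) - (-0.1786)(7.5)]/D = 11.85 V
V_3 = [(0.44)(7.5) - (3.077)(-0.1786)]/D = 11.97 V
V_th = V_1 - V_3 = 11.85 - 11.97 = -0.1156 V
Step 2 — R_th: zero the source — replace V1 by a short circuit (node 2 merges into node 0) — and find the resistance seen between A (node 1) and B (node 3).
Reduce the network between node 1 (A) and node 3 (B) by series/parallel combination:
  Rp1 = R1 ‖ R2 (parallel, both between nodes 0 and 1) = 1/(1/3.9 + 1/200) = 3.825 Ω
  Rp2 = R3 ‖ R4 (parallel, both between nodes 0 and 3) = 1/(1/1.6 + 1/10000) = 1.6 Ω
  Rs1 = Rp1 + Rp2 (series, joined only at node 0) = 3.825 + 1.6 = 5.425 Ω
  Rp3 = R5 ‖ Rs1 (parallel, both between nodes 1 and 3) = 1/(1/5.6 + 1/5.425) = 2.756 Ω
R_th = 2.756 Ω
I_n = V_th/R_th = -0.1156/2.756 = -0.04195 A, and R_n = R_th = 2.756 Ω

Final answer: I_n = -0.04195 A, R_n = 2.756 Ω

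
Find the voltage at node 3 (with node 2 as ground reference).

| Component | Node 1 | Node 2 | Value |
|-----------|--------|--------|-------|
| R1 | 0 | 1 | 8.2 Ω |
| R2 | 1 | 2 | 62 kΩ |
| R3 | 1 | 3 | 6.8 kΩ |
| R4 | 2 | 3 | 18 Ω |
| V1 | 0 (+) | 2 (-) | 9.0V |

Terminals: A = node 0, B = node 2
Nodal analysis, taking node 2 as the 0 V reference.
Source V1 fixes V_0 = 9 V.
KCL at each unknown node (sum of currents leaving = 0; resistances in Ω):
  Node 1: (V_1 - 9)/8.2 + (V_1 - 0)/62000 + (V_1 - V_3)/6800 = 0
  Node 3: (V_3 - V_1)/6800 + (V_3 - 0)/18 = 0
Collecting terms (coefficients in siemens):
  0.1221·V_1 - 0.0001471·V_3 = 1.098
  0.0557·V_3 - 0.0001471·V_1 = 0
Determinant D = (0.1221)(0.0557) - (-0.0001471)(-0.0001471) = 0.006802
V_1 = [(1.098)(0.0557) - (-0.0001471)(0)]/D = 8.988 V
V_3 = [(0.1221)(0) - (1.098)(-0.0001471)]/D = 0.02373 V
The requested potential is V_3 = 0.02373 V.

Final answer: V_3 = 0.02373 V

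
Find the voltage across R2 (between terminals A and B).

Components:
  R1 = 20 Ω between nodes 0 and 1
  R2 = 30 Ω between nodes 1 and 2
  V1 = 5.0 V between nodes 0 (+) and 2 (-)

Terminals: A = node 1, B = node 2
R1 and R2 are in series across V1 (node 0 → node 1 → node 2), and the output A–B is taken across R2, so this is a voltage divider.
Series current: I = V1/(R1 + R2) = 5/(20 + 30) = 5/50 = 0.1 A
V_R2 = I × R2 = V1 × R2/(R1 + R2) = 5 × 30/50 = 3 V

Final answer: 3 V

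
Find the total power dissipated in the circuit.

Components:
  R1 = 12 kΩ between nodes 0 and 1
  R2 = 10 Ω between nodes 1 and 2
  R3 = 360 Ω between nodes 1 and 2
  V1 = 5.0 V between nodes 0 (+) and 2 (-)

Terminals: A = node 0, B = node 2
Nodal analysis, taking node 2 as the 0 V reference.
Source V1 fixes V_0 = 5 V.
KCL at each unknown node (sum of currents leaving = 0; resistances in Ω):
  Node 1: (V_1 - 5)/12000 + (V_1 - 0)/10 + (V_1 - 0)/360 = 0
Collecting terms: 0.1029 × V_1 = 0.0004167  =>  V_1 = 0.004051 V
Power in each resistor, P = (ΔV)²/R:
  P_R1 = (5 - 0.004051)²/12000 = 0.00208 W
  P_R2 = (0.004051 - 0)²/10 = 0.000001641 W
  P_R3 = (0.004051 - 0)²/360 = 0.00000004558 W
P_total = P_R1 + P_R2 + P_R3 = 0.002082 W

Final answer: 0.002082 W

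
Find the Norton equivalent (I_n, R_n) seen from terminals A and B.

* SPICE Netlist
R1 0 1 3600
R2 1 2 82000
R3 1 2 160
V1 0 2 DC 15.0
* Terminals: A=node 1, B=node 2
Find the Thévenin equivalent first; then I_n = V_th/R_th and R_n = R_th.
Step 1 — V_th is the open-circuit voltage V_A - V_B (nothing connected across the terminals).
Nodal analysis, taking node 2 as the 0 V reference.
Source V1 fixes V_0 = 15 V.
KCL at each unknown node (sum of currents leaving = 0; resistances in Ω):
  Node 1: (V_1 - 15)/3600 + (V_1 - 0)/82000 + (V_1 - 0)/160 = 0
Collecting terms: 0.00654 × V_1 = 0.004167  =>  V_1 = 0.6371 V
V_th = V_1 - V_2 = 0.6371 - 0 = 0.6371 V
Step 2 — R_th: zero the source — replace V1 by a short circuit (node 2 merges into node 0) — and find the resistance seen between A (node 1) and B (node 0).
Reduce the network between node 1 (A) and node 0 (B) by series/parallel combination:
  Rp1 = R1 ‖ R2 ‖ R3 (parallel, all between nodes 0 and 1) = 1/(1/3600 + 1/82000 + 1/160) = 152.9 Ω
R_th = 152.9 Ω
I_n = V_th/R_th = 0.6371/152.9 = 0.004167 A, and R_n = R_th = 152.9 Ω

Final answer: I_n = 0.004167 A, R_n = 152.9 Ω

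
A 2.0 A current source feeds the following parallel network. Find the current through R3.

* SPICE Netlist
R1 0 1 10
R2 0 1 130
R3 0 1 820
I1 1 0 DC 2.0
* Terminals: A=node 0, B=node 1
All resistors sit directly between nodes 0 and 1, so they are in parallel and share one voltage V; the full source current 2 A splits among them.
1/R_par = 1/10 + 1/130 + 1/820 = 0.1089 S  =>  R_par = 9.182 Ω
V = I × R_par = 2 × 9.182 = 18.36 V
I_R3 = V/R3 = 18.36/820 = 0.02239 A

Final answer: 0.02239 A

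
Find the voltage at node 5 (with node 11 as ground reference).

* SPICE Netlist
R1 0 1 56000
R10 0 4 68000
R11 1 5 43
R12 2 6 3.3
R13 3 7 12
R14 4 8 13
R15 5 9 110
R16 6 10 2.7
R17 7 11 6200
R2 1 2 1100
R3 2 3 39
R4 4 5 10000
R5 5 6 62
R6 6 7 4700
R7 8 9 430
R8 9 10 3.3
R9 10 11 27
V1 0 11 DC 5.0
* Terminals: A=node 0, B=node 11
Nodal analysis, taking node 11 as the 0 V reference.
Source V1 fixes V_0 = 5 V.
KCL at each unknown node (sum of currents leaving = 0; resistances in Ω):
  Node 1: (V_1 - 5)/56000 + (V_1 - V_2)/1100 + (V_1 - V_5)/43 = 0
  Node 2: (V_2 - V_1)/1100 + (V_2 - V_3)/39 + (V_2 - V_6)/3.3 = 0
  Node 3: (V_3 - V_2)/39 + (V_3 - V_7)/12 = 0
  Node 4: (V_4 - V_5)/10000 + (V_4 - 5)/68000 + (V_4 - V_8)/13 = 0
  Node 5: (V_5 - V_4)/10000 + (V_5 - V_6)/62 + (V_5 - V_1)/43 + (V_5 - V_9)/110 = 0
  Node 6: (V_6 - V_5)/62 + (V_6 - V_7)/4700 + (V_6 - V_2)/3.3 + (V_6 - V_10)/2.7 = 0
  Node 7: (V_7 - V_6)/4700 + (V_7 - V_3)/12 + (V_7 - 0)/6200 = 0
  Node 8: (V_8 - V_9)/430 + (V_8 - V_4)/13 = 0
  Node 9: (V_9 - V_8)/430 + (V_9 - V_10)/3.3 + (V_9 - V_5)/110 = 0
  Node 10: (V_10 - V_9)/3.3 + (V_10 - 0)/27 + (V_10 - V_6)/2.7 = 0
Collecting terms (coefficients in siemens):
  0.02418·V_1 - 0.0009091·V_2 - 0.02326·V_5 = 0.00008929
  0.3296·V_2 - 0.0009091·V_1 - 0.02564·V_3 - 0.303·V_6 = 0
  0.109·V_3 - 0.02564·V_2 - 0.08333·V_7 = 0
  0.07704·V_4 - 0.0001·V_5 - 0.07692·V_8 = 0.00007353
  0.04858·V_5 - 0.02326·V_1 - 0.0001·V_4 - 0.01613·V_6 - 0.009091·V_9 = 0
  0.6897·V_6 - 0.303·V_2 - 0.01613·V_5 - 0.0002128·V_7 - 0.3704·V_10 = 0
  0.08371·V_7 - 0.08333·V_3 - 0.0002128·V_6 = 0
  0.07925·V_8 - 0.07692·V_4 - 0.002326·V_9 = 0
  0.3144·V_9 - 0.009091·V_5 - 0.002326·V_8 - 0.303·V_10 = 0
  0.7104·V_10 - 0.3704·V_6 - 0.303·V_9 = 0
Solving these 10 simultaneous equations (Gaussian elimination) gives:
  V_1 = 0.01153 V, V_2 = 0.004541 V, V_3 = 0.004512 V, V_4 = 0.03579 V
  V_5 = 0.007972 V, V_6 = 0.004522 V, V_7 = 0.004504 V, V_8 = 0.03488 V
  V_9 = 0.004687 V, V_10 = 0.004357 V
The requested potential is V_5 = 0.007972 V.

Final answer: V_5 = 0.007972 V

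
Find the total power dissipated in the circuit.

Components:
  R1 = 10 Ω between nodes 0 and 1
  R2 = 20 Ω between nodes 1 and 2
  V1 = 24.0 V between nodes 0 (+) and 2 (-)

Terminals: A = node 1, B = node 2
Nodal analysis, taking node 2 as the 0 V reference.
Source V1 fixes V_0 = 24 V.
KCL at each unknown node (sum of currents leaving = 0; resistances in Ω):
  Node 1: (V_1 - 24)/10 + (V_1 - 0)/20 = 0
Collecting terms: 0.15 × V_1 = 2.4  =>  V_1 = 16 V
Power in each resistor, P = (ΔV)²/R:
  P_R1 = (24 - 16)²/10 = 6.4 W
  P_R2 = (16 - 0)²/20 = 12.8 W
P_total = P_R1 + P_R2 = 19.2 W

Final answer: 19.2 W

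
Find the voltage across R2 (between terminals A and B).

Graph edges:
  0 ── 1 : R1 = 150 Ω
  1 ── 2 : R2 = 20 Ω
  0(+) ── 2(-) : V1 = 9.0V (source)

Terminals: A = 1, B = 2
R1 and R2 are in series across V1 (node 0 → node 1 → node 2), and the output A–B is taken across R2, so this is a voltage divider.
Series current: I = V1/(R1 + R2) = 9/(150 + 20) = 9/170 = 0.05294 A
V_R2 = I × R2 = V1 × R2/(R1 + R2) = 9 × 20/170 = 1.059 V

Final answer: 1.059 V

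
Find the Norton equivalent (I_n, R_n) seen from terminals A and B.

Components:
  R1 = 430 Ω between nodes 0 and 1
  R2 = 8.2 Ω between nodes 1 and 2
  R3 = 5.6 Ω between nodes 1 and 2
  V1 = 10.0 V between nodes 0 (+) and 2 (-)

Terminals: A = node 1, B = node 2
Find the Thévenin equivalent first; then I_n = V_th/R_th and R_n = R_th.
Step 1 — V_th is the open-circuit voltage V_A - V_B (nothing connected across the terminals).
Nodal analysis, taking node 2 as the 0 V reference.
Source V1 fixes V_0 = 10 V.
KCL at each unknown node (sum of currents leaving = 0; resistances in Ω):
  Node 1: (V_1 - 10)/430 + (V_1 - 0)/8.2 + (V_1 - 0)/5.6 = 0
Collecting terms: 0.3028 × V_1 = 0.02326  =>  V_1 = 0.07679 V
V_th = V_1 - V_2 = 0.07679 - 0 = 0.07679 V
Step 2 — R_th: zero the source — replace V1 by a short circuit (node 2 merges into node 0) — and find the resistance seen between A (node 1) and B (node 0).
Reduce the network between node 1 (A) and node 0 (B) by series/parallel combination:
  Rp1 = R1 ‖ R2 ‖ R3 (parallel, all between nodes 0 and 1) = 1/(1/430 + 1/8.2 + 1/5.6) = 3.302 Ω
R_th = 3.302 Ω
I_n = V_th/R_th = 0.07679/3.302 = 0.02326 A, and R_n = R_th = 3.302 Ω

Final answer: I_n = 0.02326 A, R_n = 3.302 Ω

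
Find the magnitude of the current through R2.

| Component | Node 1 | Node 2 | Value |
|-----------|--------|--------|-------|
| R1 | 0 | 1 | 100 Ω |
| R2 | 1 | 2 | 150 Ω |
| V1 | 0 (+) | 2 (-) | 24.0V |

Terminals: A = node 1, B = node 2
Nodal analysis, taking node 2 as the 0 V reference.
Source V1 fixes V_0 = 24 V.
KCL at each unknown node (sum of currents leaving = 0; resistances in Ω):
  Node 1: (V_1 - 24)/100 + (V_1 - 0)/150 = 0
Collecting terms: 0.01667 × V_1 = 0.24  =>  V_1 = 14.4 V
I_R2 = (V_1 - V_2)/R2 = (14.4 - 0)/150 = 0.096 A
|I_R2| = 0.096 A

Final answer: |I_R2| = 0.096 A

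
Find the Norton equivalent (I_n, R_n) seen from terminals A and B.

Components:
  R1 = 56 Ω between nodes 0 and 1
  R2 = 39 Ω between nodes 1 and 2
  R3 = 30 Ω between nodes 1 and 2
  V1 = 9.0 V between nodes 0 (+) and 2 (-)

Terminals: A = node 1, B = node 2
Find the Thévenin equivalent first; then I_n = V_th/R_th and R_n = R_th.
Step 1 — V_th is the open-circuit voltage V_A - V_B (nothing connected across the terminals).
Nodal analysis, taking node 2 as the 0 V reference.
Source V1 fixes V_0 = 9 V.
KCL at each unknown node (sum of currents leaving = 0; resistances in Ω):
  Node 1: (V_1 - 9)/56 + (V_1 - 0)/39 + (V_1 - 0)/30 = 0
Collecting terms: 0.07683 × V_1 = 0.1607  =>  V_1 = 2.092 V
V_th = V_1 - V_2 = 2.092 - 0 = 2.092 V
Step 2 — R_th: zero the source — replace V1 by a short circuit (node 2 merges into node 0) — and find the resistance seen between A (node 1) and B (node 0).
Reduce the network between node 1 (A) and node 0 (B) by series/parallel combination:
  Rp1 = R1 ‖ R2 ‖ R3 (parallel, all between nodes 0 and 1) = 1/(1/56 + 1/39 + 1/30) = 13.02 Ω
R_th = 13.02 Ω
I_n = V_th/R_th = 2.092/13.02 = 0.1607 A, and R_n = R_th = 13.02 Ω

Final answer: I_n = 0.1607 A, R_n = 13.02 Ω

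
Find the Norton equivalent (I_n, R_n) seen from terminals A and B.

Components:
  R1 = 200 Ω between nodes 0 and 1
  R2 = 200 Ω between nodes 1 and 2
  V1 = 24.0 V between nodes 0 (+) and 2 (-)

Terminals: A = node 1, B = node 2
Find the Thévenin equivalent first; then I_n = V_th/R_th and R_n = R_th.
Step 1 — V_th is the open-circuit voltage V_A - V_B (nothing connected across the terminals).
Nodal analysis, taking node 2 as the 0 V reference.
Source V1 fixes V_0 = 24 V.
KCL at each unknown node (sum of currents leaving = 0; resistances in Ω):
  Node 1: (V_1 - 24)/200 + (V_1 - 0)/200 = 0
Collecting terms: 0.01 × V_1 = 0.12  =>  V_1 = 12 V
V_th = V_1 - V_2 = 12 - 0 = 12 V
Step 2 — R_th: zero the source — replace V1 by a short circuit (node 2 merges into node 0) — and find the resistance seen between A (node 1) and B (node 0).
Reduce the network between node 1 (A) and node 0 (B) by series/parallel combination:
  Rp1 = R1 ‖ R2 (parallel, both between nodes 0 and 1) = 1/(1/200 + 1/200) = 100 Ω
R_th = 100 Ω
I_n = V_th/R_th = 12/100 = 0.12 A, and R_n = R_th = 100 Ω

Final answer: I_n = 0.12 A, R_n = 100 Ω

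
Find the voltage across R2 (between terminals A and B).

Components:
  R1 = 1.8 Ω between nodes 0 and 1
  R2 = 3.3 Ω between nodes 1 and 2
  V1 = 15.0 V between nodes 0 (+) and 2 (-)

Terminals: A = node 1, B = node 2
R1 and R2 are in series across V1 (node 0 → node 1 → node 2), and the output A–B is taken across R2, so this is a voltage divider.
Series current: I = V1/(R1 + R2) = 15/(1.8 + 3.3) = 15/5.1 = 2.941 A
V_R2 = I × R2 = V1 × R2/(R1 + R2) = 15 × 3.3/5.1 = 9.706 V

Final answer: 9.706 V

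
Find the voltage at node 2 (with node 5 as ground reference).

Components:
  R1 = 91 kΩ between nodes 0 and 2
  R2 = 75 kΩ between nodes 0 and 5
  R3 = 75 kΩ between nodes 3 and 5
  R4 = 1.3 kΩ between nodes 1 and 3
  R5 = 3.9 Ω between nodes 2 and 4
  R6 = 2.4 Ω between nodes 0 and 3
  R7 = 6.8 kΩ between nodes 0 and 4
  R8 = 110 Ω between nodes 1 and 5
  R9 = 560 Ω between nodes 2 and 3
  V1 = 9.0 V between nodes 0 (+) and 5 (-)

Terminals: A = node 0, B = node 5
Nodal analysis, taking node 5 as the 0 V reference.
Source V1 fixes V_0 = 9 V.
KCL at each unknown node (sum of currents leaving = 0; resistances in Ω):
  Node 1: (V_1 - V_3)/1300 + (V_1 - 0)/110 = 0
  Node 2: (V_2 - 9)/91000 + (V_2 - V_4)/3.9 + (V_2 - V_3)/560 = 0
  Node 3: (V_3 - 0)/75000 + (V_3 - V_1)/1300 + (V_3 - 9)/2.4 + (V_3 - V_2)/560 = 0
  Node 4: (V_4 - V_2)/3.9 + (V_4 - 9)/6800 = 0
Collecting terms (coefficients in siemens):
  0.00986·V_1 - 0.0007692·V_3 = 0
  0.2582·V_2 - 0.001786·V_3 - 0.2564·V_4 = 0.0000989
  0.4192·V_3 - 0.0007692·V_1 - 0.001786·V_2 = 3.75
  0.2566·V_4 - 0.2564·V_2 = 0.001324
Solving these 4 simultaneous equations (Gaussian elimination) gives:
  V_1 = 0.7009 V, V_2 = 8.986 V, V_3 = 8.984 V, V_4 = 8.986 V
The requested potential is V_2 = 8.986 V.

Final answer: V_2 = 8.986 V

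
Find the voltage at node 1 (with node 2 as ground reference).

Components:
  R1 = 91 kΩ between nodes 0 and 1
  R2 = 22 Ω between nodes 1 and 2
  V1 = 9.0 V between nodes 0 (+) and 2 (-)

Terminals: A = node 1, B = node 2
Nodal analysis, taking node 2 as the 0 V reference.
Source V1 fixes V_0 = 9 V.
KCL at each unknown node (sum of currents leaving = 0; resistances in Ω):
  Node 1: (V_1 - 9)/91000 + (V_1 - 0)/22 = 0
Collecting terms: 0.04547 × V_1 = 0.0000989  =>  V_1 = 0.002175 V
The requested potential is V_1 = 0.002175 V.

Final answer: V_1 = 0.002175 V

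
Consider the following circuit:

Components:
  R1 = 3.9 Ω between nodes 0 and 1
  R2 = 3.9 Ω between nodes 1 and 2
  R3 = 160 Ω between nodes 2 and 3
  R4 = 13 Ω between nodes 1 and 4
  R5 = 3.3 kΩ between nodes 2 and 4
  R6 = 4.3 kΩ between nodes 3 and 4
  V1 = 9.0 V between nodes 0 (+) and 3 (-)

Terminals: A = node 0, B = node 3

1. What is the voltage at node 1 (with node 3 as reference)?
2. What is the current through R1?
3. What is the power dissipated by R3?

Nodal analysis, taking node 3 as the 0 V reference.
Source V1 fixes V_0 = 9 V.
KCL at each unknown node (sum of currents leaving = 0; resistances in Ω):
  Node 1: (V_1 - 9)/3.9 + (V_1 - V_2)/3.9 + (V_1 - V_4)/13 = 0
  Node 2: (V_2 - V_1)/3.9 + (V_2 - 0)/160 + (V_2 - V_4)/3300 = 0
  Node 4: (V_4 - V_1)/13 + (V_4 - V_2)/3300 + (V_4 - 0)/4300 = 0
Collecting terms (coefficients in siemens):
  0.5897·V_1 - 0.2564·V_2 - 0.07692·V_4 = 2.308
  0.263·V_2 - 0.2564·V_1 - 0.000303·V_4 = 0
  0.07746·V_4 - 0.07692·V_1 - 0.000303·V_2 = 0
Solving these 3 simultaneous equations (Gaussian elimination) gives:
  V_1 = 8.783 V, V_2 = 8.574 V, V_4 = 8.756 V
Part 1:
  Read off the nodal solution: V_1 = 8.783 V
Part 2:
  I_R1 = (V_0 - V_1)/R1 = (9 - 8.783)/3.9 = 0.05563 A
  Magnitude: I_R1 = 0.05563 A
Part 3:
  I_R3 = (V_2 - V_3)/R3 = (8.574 - 0)/160 = 0.05359 A
  P_R3 = I_R3² × R3 = (0.05359)² × 160 = 0.4595 W

Final answers:
1. V_1 = 8.783 V
2. I_R1 = 0.05563 A
3. P_R3 = 0.4595 W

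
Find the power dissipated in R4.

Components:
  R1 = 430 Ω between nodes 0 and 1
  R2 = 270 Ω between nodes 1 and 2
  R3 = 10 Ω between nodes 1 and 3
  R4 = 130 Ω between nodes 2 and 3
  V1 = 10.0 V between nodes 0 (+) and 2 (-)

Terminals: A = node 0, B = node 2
Nodal analysis, taking node 2 as the 0 V reference.
Source V1 fixes V_0 = 10 V.
KCL at each unknown node (sum of currents leaving = 0; resistances in Ω):
  Node 1: (V_1 - 10)/430 + (V_1 - 0)/270 + (V_1 - V_3)/10 = 0
  Node 3: (V_3 - V_1)/10 + (V_3 - 0)/130 = 0
Collecting terms (coefficients in siemens):
  0.106·V_1 - 0.1·V_3 = 0.02326
  0.1077·V_3 - 0.1·V_1 = 0
Determinant D = (0.106)(0.1077) - (-0.1)(-0.1) = 0.001419
V_1 = [(0.02326)(0.1077) - (-0.1)(0)]/D = 1.766 V
V_3 = [(0.106)(0) - (0.02326)(-0.1)]/D = 1.639 V
I_R4 = (V_2 - V_3)/R4 = (0 - 1.639)/130 = -0.01261 A
P_R4 = I_R4² × R4 = (-0.01261)² × 130 = 0.02067 W

Final answer: 0.02067 W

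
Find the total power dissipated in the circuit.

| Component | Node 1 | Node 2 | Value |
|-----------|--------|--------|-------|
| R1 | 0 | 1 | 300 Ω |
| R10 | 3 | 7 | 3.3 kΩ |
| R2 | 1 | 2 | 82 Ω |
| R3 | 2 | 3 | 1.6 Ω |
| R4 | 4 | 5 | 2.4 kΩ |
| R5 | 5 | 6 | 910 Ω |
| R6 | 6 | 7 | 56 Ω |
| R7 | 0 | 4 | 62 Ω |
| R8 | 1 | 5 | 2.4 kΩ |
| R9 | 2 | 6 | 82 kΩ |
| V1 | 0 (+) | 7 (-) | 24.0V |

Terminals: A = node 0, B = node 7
Nodal analysis, taking node 7 as the 0 V reference.
Source V1 fixes V_0 = 24 V.
KCL at each unknown node (sum of currents leaving = 0; resistances in Ω):
  Node 1: (V_1 - 24)/300 + (V_1 - V_2)/82 + (V_1 - V_5)/2400 = 0
  Node 2: (V_2 - V_1)/82 + (V_2 - V_3)/1.6 + (V_2 - V_6)/82000 = 0
  Node 3: (V_3 - V_2)/1.6 + (V_3 - 0)/3300 = 0
  Node 4: (V_4 - V_5)/2400 + (V_4 - 24)/62 = 0
  Node 5: (V_5 - V_4)/2400 + (V_5 - V_6)/910 + (V_5 - V_1)/2400 = 0
  Node 6: (V_6 - V_5)/910 + (V_6 - 0)/56 + (V_6 - V_2)/82000 = 0
Collecting terms (coefficients in siemens):
  0.01595·V_1 - 0.0122·V_2 - 0.0004167·V_5 = 0.08
  0.6372·V_2 - 0.0122·V_1 - 0.625·V_3 - 0.0000122·V_6 = 0
  0.6253·V_3 - 0.625·V_2 = 0
  0.01655·V_4 - 0.0004167·V_5 = 0.3871
  0.001932·V_5 - 0.0004167·V_1 - 0.0004167·V_4 - 0.001099·V_6 = 0
  0.01897·V_6 - 0.0000122·V_2 - 0.001099·V_5 = 0
Solving these 6 simultaneous equations (Gaussian elimination) gives:
  V_1 = 20.74 V, V_2 = 20.22 V, V_3 = 20.21 V, V_4 = 23.65 V
  V_5 = 9.904 V, V_6 = 0.5868 V
Power in each resistor, P = (ΔV)²/R:
  P_R1 = (24 - 20.74)²/300 = 0.03549 W
  P_R2 = (20.74 - 20.22)²/82 = 0.003319 W
  P_R3 = (20.22 - 20.21)²/1.6 = 0.00005998 W
  P_R4 = (23.65 - 9.904)²/2400 = 0.07867 W
  P_R5 = (9.904 - 0.5868)²/910 = 0.0954 W
  P_R6 = (0.5868 - 0)²/56 = 0.006149 W
  P_R7 = (24 - 23.65)²/62 = 0.002032 W
  P_R8 = (20.74 - 9.904)²/2400 = 0.0489 W
  P_R9 = (20.22 - 0.5868)²/82000 = 0.004699 W
  P_R10 = (20.21 - 0)²/3300 = 0.1237 W
P_total = P_R1 + P_R2 + P_R3 + P_R4 + P_R5 + P_R6 + P_R7 + P_R8 + P_R9 + P_R10 = 0.3984 W

Final answer: 0.3984 W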